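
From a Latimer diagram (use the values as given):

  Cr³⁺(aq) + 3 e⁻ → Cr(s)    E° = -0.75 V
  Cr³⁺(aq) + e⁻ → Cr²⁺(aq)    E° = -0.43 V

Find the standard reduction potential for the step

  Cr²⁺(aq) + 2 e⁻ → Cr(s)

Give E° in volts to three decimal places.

-0.910 V

Sequential free energies add, so n₃E°₃ = n₁E°₁ + n₂E°₂.
With n₃ = 3, and the known step contributing 1×(-0.43) V, the unknown satisfies 2·E° = 3×(-0.75) − 1×(-0.43) = -1.820.
E° = -1.820 / 2 = -0.910 V.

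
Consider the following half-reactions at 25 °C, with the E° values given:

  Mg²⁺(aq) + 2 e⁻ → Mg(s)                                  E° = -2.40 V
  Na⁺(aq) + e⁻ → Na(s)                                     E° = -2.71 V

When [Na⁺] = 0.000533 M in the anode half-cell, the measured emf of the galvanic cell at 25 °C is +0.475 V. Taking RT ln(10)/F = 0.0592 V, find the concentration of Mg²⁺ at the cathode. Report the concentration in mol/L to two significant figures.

Mg²⁺/Mg is the cathode, Na⁺/Na the anode: E°cell = +0.31 V, n = 2.
Overall reaction: Mg²⁺(aq) + 2 Na(s) → Mg(s) + 2 Na⁺(aq); Q = [Na⁺]^2/[Mg²⁺]^1.
From E = E° − (0.0592/n) log Q: log Q = (E° − E)·n/0.0592 = (+0.31 − (+0.475))·2/0.0592 = -5.5743.
So 1·log[Mg²⁺] = 2·log(0.000533) − log Q = -6.5465 − (-5.5743) = -0.9722; [Mg²⁺] = 10^(-0.9722) ≈ 0.11 M.

0.11 M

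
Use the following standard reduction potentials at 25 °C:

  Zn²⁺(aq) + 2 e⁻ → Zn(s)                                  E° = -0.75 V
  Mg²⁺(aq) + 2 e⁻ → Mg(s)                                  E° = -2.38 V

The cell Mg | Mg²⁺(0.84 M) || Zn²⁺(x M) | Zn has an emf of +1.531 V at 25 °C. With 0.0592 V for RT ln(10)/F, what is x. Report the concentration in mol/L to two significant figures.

Zn²⁺/Zn is the cathode, Mg²⁺/Mg the anode: E°cell = +1.63 V, n = 2.
Overall reaction: Zn²⁺(aq) + Mg(s) → Zn(s) + Mg²⁺(aq); Q = [Mg²⁺]^1/[Zn²⁺]^1.
From E = E° − (0.0592/n) log Q: log Q = (E° − E)·n/0.0592 = (+1.63 − (+1.531))·2/0.0592 = 3.3446.
So 1·log[Zn²⁺] = 1·log(0.84) − log Q = -0.0757 − (3.3446) = -3.4203; [Zn²⁺] = 10^(-3.4203) ≈ 0.00038 M.

0.00038 M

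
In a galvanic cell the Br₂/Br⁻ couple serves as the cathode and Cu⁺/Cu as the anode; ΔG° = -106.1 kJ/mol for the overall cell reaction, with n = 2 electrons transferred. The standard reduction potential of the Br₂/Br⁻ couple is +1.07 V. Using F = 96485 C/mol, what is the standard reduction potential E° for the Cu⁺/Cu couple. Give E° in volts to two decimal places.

E°cell = −ΔG°/(nF) = −(-106.1×10³)/((2)(96485)) = +0.550 V.
Since Br₂/Br⁻ is the cathode and Cu⁺/Cu the anode, E°cell = E°(Br₂/Br⁻) − E°(Cu⁺/Cu).
So E°(Cu⁺/Cu) = E°(Br₂/Br⁻) − E°cell = (+1.07) − (+0.550) = +0.52 V.

+0.52 V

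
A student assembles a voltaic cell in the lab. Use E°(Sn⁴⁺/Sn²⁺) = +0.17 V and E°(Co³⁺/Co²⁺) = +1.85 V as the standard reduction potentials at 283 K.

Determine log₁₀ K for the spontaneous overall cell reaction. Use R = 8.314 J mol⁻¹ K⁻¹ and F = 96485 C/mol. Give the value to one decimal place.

Cathode: Co³⁺/Co²⁺; anode: Sn⁴⁺/Sn²⁺. E°cell = (+1.85) − (+0.17) = +1.68 V, with n = 2.
ΔG° = −nFE° = −RT ln K, so ln K = nFE°/(RT) = (2)(96485)(+1.68) / ((8.314)(283)) = 137.785.
log₁₀ K = 137.785 / ln 10 = 59.8.

59.8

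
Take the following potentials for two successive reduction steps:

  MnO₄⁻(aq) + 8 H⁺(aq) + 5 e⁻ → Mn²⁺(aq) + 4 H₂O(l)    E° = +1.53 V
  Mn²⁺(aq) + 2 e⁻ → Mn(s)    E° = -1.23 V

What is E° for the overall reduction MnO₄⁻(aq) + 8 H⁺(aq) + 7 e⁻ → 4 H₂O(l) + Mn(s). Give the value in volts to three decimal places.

+0.741 V

Adding the free-energy changes (−nFE°) of the two steps gives −n₃FE°₃ = −n₁FE°₁ − n₂FE°₂.
E°₃ = (5×+1.53 + 2×-1.23) / 7 = (+5.190) / 7 = +0.741 V.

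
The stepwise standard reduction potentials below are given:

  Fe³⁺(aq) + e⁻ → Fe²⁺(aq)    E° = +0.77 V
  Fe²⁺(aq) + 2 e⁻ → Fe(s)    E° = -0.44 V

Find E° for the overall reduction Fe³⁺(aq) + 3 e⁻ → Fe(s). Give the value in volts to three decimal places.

Standard free energies of sequential steps add: ΔG°₃ = ΔG°₁ + ΔG°₂, so n₃E°₃ = n₁E°₁ + n₂E°₂.
E°₃ = (1×+0.77 + 2×-0.44) / 3 = (-0.110) / 3 = -0.037 V.
E° values themselves are not directly additive — weighting by electron count is essential.

-0.037 V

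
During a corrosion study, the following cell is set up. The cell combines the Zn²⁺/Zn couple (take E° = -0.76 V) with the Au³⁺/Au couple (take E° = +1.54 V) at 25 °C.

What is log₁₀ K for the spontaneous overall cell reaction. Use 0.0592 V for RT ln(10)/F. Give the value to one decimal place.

233.1

Cathode: Au³⁺/Au; anode: Zn²⁺/Zn. E°cell = +2.30 V, n = 6.
log K = nE°cell / 0.0592 = (6)(+2.30) / 0.0592 = 233.1.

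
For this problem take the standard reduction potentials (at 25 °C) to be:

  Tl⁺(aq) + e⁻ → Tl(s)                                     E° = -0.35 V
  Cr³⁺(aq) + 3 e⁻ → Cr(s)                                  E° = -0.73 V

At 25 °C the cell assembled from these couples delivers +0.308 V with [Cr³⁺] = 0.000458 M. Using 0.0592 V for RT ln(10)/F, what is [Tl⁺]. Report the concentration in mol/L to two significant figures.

Tl⁺/Tl is the cathode, Cr³⁺/Cr the anode: E°cell = +0.38 V, n = 3.
Overall reaction: 3 Tl⁺(aq) + Cr(s) → 3 Tl(s) + Cr³⁺(aq); Q = [Cr³⁺]^1/[Tl⁺]^3.
From E = E° − (0.0592/n) log Q: log Q = (E° − E)·n/0.0592 = (+0.38 − (+0.308))·3/0.0592 = 3.6486.
So 3·log[Tl⁺] = 1·log(0.000458) − log Q = -3.3391 − (3.6486) = -6.9877; log[Tl⁺] = -6.9877 / 3 = -2.3292; [Tl⁺] = 10^(-2.3292) ≈ 0.0047 M.

0.0047 M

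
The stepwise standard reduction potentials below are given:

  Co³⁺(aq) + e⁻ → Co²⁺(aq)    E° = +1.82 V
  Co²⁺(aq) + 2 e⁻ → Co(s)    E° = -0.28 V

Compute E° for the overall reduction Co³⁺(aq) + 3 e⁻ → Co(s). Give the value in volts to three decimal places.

+0.420 V

Adding the free-energy changes (−nFE°) of the two steps gives −n₃FE°₃ = −n₁FE°₁ − n₂FE°₂.
E°₃ = (1×+1.82 + 2×-0.28) / 3 = (+1.260) / 3 = +0.420 V.
E° values themselves are not directly additive — weighting by electron count is essential.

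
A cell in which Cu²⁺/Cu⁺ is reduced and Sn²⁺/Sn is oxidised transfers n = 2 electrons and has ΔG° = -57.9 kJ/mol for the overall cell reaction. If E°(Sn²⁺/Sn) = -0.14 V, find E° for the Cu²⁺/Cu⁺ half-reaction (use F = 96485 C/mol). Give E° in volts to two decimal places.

E°cell = −ΔG°/(nF) = −(-57.9×10³)/((2)(96485)) = +0.300 V.
Since Cu²⁺/Cu⁺ is the cathode and Sn²⁺/Sn the anode, E°cell = E°(Cu²⁺/Cu⁺) − E°(Sn²⁺/Sn).
So E°(Cu²⁺/Cu⁺) = E°cell + E°(Sn²⁺/Sn) = +0.300 + (-0.14) = +0.16 V.

+0.16 V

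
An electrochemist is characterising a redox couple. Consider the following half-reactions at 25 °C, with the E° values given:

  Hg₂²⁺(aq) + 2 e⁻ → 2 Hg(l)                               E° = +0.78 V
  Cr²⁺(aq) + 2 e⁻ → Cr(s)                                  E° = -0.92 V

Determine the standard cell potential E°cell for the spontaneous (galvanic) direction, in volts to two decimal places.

+1.70 V

The Hg₂²⁺/Hg couple has the higher reduction potential, so it is the cathode; Cr²⁺/Cr is oxidised at the anode.
E°cell = E°(cathode) − E°(anode) = (+0.78) − (-0.92) = +1.70 V.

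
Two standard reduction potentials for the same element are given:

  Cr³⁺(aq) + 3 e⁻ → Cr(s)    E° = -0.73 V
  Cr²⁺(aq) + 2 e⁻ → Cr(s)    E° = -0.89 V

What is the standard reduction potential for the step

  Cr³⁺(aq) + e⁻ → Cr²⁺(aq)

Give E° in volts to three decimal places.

-0.410 V

Sequential free energies add, so n₃E°₃ = n₁E°₁ + n₂E°₂.
With n₃ = 3, and the known step contributing 2×(-0.89) V, the unknown satisfies 1·E° = 3×(-0.73) − 2×(-0.89) = -0.410.
E° = -0.410 / 1 = -0.410 V.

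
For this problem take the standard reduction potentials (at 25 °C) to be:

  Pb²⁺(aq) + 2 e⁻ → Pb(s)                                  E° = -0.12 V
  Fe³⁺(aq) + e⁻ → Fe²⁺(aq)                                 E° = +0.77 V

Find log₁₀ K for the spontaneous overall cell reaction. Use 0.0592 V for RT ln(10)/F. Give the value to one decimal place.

30.1

Cathode: Fe³⁺/Fe²⁺; anode: Pb²⁺/Pb. E°cell = +0.89 V, n = 2.
log K = nE°cell / 0.0592 = (2)(+0.89) / 0.0592 = 30.1.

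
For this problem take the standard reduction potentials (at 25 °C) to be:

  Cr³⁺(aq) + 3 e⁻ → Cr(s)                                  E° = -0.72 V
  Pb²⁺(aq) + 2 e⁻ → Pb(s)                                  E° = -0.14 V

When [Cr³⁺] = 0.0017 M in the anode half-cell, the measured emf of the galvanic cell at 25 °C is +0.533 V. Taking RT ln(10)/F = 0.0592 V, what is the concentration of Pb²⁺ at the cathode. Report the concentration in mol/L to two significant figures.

0.00037 M

Pb²⁺/Pb is the cathode, Cr³⁺/Cr the anode: E°cell = +0.58 V, n = 6.
Overall reaction: 3 Pb²⁺(aq) + 2 Cr(s) → 3 Pb(s) + 2 Cr³⁺(aq); Q = [Cr³⁺]^2/[Pb²⁺]^3.
From E = E° − (0.0592/n) log Q: log Q = (E° − E)·n/0.0592 = (+0.58 − (+0.533))·6/0.0592 = 4.7635.
So 3·log[Pb²⁺] = 2·log(0.0017) − log Q = -5.5391 − (4.7635) = -10.3026; log[Pb²⁺] = -10.3026 / 3 = -3.4342; [Pb²⁺] = 10^(-3.4342) ≈ 0.00037 M.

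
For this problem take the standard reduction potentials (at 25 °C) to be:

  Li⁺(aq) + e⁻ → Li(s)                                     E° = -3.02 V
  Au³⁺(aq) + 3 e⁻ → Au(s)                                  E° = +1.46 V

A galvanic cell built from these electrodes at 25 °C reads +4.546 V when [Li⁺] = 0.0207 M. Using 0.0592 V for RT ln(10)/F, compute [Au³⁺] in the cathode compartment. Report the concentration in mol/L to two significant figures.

0.020 M

Au³⁺/Au is the cathode, Li⁺/Li the anode: E°cell = +4.48 V, n = 3.
Overall reaction: Au³⁺(aq) + 3 Li(s) → Au(s) + 3 Li⁺(aq); Q = [Li⁺]^3/[Au³⁺]^1.
From E = E° − (0.0592/n) log Q: log Q = (E° − E)·n/0.0592 = (+4.48 − (+4.546))·3/0.0592 = -3.3446.
So 1·log[Au³⁺] = 3·log(0.0207) − log Q = -5.0521 − (-3.3446) = -1.7075; [Au³⁺] = 10^(-1.7075) ≈ 0.020 M.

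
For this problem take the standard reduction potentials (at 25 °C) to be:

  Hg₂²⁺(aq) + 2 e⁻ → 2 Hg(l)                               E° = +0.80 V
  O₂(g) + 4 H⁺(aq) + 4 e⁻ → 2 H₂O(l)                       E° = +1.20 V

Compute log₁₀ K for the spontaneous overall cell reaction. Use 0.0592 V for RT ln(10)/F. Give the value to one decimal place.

27.0

Cathode: O₂/H₂O; anode: Hg₂²⁺/Hg. E°cell = +0.40 V, n = 4.
log K = nE°cell / 0.0592 = (4)(+0.40) / 0.0592 = 27.0.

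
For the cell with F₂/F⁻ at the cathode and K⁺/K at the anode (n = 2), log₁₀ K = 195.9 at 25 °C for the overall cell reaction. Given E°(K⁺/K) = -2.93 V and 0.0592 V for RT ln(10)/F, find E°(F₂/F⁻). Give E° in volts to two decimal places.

+2.87 V

E°cell = (0.0592/n)·log K = (0.0592/2)(195.9) = +5.799 V.
Since F₂/F⁻ is the cathode and K⁺/K the anode, E°cell = E°(F₂/F⁻) − E°(K⁺/K).
So E°(F₂/F⁻) = E°cell + E°(K⁺/K) = +5.799 + (-2.93) = +2.87 V.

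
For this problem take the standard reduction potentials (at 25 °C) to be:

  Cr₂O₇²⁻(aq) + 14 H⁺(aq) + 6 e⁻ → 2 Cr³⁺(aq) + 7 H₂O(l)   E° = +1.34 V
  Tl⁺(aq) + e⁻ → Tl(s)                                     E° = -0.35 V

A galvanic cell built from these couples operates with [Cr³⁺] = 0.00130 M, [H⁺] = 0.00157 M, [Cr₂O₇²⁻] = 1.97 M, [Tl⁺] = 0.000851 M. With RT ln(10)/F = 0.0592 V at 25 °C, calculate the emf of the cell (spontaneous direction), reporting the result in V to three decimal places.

+1.544 V

Cr₂O₇²⁻/Cr³⁺ is the cathode (higher E°), Tl⁺/Tl the anode: E°cell = +1.34 − (-0.35) = +1.69 V, n = 6.
Overall: Cr₂O₇²⁻(aq) + 14 H⁺(aq) + 6 Tl(s) → 2 Cr³⁺(aq) + 7 H₂O(l) + 6 Tl⁺(aq)
Q = [Cr³⁺]^2·[Tl⁺]^6 / ([Cr₂O₇²⁻]·[H⁺]^14); log Q = 14.770.
E = E° − (0.0592/n) log Q = +1.69 − (0.0592/6)(14.770) = +1.544 V.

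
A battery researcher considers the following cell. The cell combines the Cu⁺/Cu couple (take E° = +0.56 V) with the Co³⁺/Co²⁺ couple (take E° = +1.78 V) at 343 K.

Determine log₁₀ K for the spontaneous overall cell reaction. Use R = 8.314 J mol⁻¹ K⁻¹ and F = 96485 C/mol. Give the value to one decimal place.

17.9

Cathode: Co³⁺/Co²⁺; anode: Cu⁺/Cu. E°cell = (+1.78) − (+0.56) = +1.22 V, with n = 1.
ΔG° = −nFE° = −RT ln K, so ln K = nFE°/(RT) = (1)(96485)(+1.22) / ((8.314)(343)) = 41.278.
log₁₀ K = 41.278 / ln 10 = 17.9.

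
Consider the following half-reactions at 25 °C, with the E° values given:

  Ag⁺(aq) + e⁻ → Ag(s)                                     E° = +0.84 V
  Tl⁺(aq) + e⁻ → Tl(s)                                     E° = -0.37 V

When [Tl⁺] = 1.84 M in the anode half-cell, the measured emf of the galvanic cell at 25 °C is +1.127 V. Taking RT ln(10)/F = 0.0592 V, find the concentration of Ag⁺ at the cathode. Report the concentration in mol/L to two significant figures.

Ag⁺/Ag is the cathode, Tl⁺/Tl the anode: E°cell = +1.21 V, n = 1.
Overall reaction: Ag⁺(aq) + Tl(s) → Ag(s) + Tl⁺(aq); Q = [Tl⁺]^1/[Ag⁺]^1.
From E = E° − (0.0592/n) log Q: log Q = (E° − E)·n/0.0592 = (+1.21 − (+1.127))·1/0.0592 = 1.4020.
So 1·log[Ag⁺] = 1·log(1.84) − log Q = 0.2648 − (1.4020) = -1.1372; [Ag⁺] = 10^(-1.1372) ≈ 0.073 M.

0.073 M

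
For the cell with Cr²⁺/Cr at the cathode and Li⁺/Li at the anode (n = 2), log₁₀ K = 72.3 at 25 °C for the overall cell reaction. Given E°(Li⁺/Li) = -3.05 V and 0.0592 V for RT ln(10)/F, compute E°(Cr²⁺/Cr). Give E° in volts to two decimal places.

E°cell = (0.0592/n)·log K = (0.0592/2)(72.3) = +2.140 V.
Since Cr²⁺/Cr is the cathode and Li⁺/Li the anode, E°cell = E°(Cr²⁺/Cr) − E°(Li⁺/Li).
So E°(Cr²⁺/Cr) = E°cell + E°(Li⁺/Li) = +2.140 + (-3.05) = -0.91 V.

-0.91 V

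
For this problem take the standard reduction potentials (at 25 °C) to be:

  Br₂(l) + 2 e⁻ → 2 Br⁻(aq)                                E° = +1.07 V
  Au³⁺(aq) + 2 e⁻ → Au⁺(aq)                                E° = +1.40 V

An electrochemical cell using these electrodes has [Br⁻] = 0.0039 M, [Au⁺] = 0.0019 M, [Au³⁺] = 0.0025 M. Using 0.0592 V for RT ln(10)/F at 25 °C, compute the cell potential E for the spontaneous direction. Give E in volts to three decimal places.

Au³⁺/Au⁺ is the cathode (higher E°), Br₂/Br⁻ the anode: E°cell = +1.40 − (+1.07) = +0.33 V, n = 2.
Overall: Au³⁺(aq) + 2 Br⁻(aq) → Au⁺(aq) + Br₂(l)
Q = [Au⁺] / ([Au³⁺]·[Br⁻]^2); log Q = 4.699.
E = E° − (0.0592/n) log Q = +0.33 − (0.0592/2)(4.699) = +0.191 V.

+0.191 V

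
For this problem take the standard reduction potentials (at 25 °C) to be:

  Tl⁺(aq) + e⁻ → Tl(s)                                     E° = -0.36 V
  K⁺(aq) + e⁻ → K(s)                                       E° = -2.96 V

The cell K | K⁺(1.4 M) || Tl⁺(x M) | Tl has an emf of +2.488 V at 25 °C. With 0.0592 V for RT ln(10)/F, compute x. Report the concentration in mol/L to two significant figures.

0.018 M

Tl⁺/Tl is the cathode, K⁺/K the anode: E°cell = +2.60 V, n = 1.
Overall reaction: Tl⁺(aq) + K(s) → Tl(s) + K⁺(aq); Q = [K⁺]^1/[Tl⁺]^1.
From E = E° − (0.0592/n) log Q: log Q = (E° − E)·n/0.0592 = (+2.60 − (+2.488))·1/0.0592 = 1.8919.
So 1·log[Tl⁺] = 1·log(1.4) − log Q = 0.1461 − (1.8919) = -1.7458; [Tl⁺] = 10^(-1.7458) ≈ 0.018 M.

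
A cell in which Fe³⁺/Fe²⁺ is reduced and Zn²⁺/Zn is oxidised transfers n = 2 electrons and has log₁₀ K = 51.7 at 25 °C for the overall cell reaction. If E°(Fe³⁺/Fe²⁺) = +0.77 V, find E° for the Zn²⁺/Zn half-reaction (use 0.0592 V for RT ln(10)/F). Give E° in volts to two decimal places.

-0.76 V

E°cell = (0.0592/n)·log K = (0.0592/2)(51.7) = +1.530 V.
Since Fe³⁺/Fe²⁺ is the cathode and Zn²⁺/Zn the anode, E°cell = E°(Fe³⁺/Fe²⁺) − E°(Zn²⁺/Zn).
So E°(Zn²⁺/Zn) = E°(Fe³⁺/Fe²⁺) − E°cell = (+0.77) − (+1.530) = -0.76 V.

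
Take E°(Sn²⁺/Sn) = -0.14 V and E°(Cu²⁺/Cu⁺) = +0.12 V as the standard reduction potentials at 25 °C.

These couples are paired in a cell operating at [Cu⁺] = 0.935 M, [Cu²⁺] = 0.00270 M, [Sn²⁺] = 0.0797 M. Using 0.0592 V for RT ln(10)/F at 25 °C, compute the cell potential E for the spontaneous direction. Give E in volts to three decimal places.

+0.142 V

Cu²⁺/Cu⁺ is the cathode (higher E°), Sn²⁺/Sn the anode: E°cell = +0.12 − (-0.14) = +0.26 V, n = 2.
Overall: 2 Cu²⁺(aq) + Sn(s) → 2 Cu⁺(aq) + Sn²⁺(aq)
Q = [Cu⁺]^2·[Sn²⁺] / ([Cu²⁺]^2); log Q = 3.980.
E = E° − (0.0592/n) log Q = +0.26 − (0.0592/2)(3.980) = +0.142 V.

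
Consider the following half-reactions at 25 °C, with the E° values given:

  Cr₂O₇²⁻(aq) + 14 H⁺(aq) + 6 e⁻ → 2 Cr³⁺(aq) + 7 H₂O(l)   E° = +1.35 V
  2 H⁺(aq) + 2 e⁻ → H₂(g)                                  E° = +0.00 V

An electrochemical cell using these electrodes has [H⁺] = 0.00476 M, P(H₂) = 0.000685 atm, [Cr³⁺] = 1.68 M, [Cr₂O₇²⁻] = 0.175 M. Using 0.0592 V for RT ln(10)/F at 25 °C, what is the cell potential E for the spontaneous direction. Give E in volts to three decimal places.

Cr₂O₇²⁻/Cr³⁺ is the cathode (higher E°), H⁺/H₂ the anode: E°cell = +1.35 − (+0.00) = +1.35 V, n = 6.
Overall: Cr₂O₇²⁻(aq) + 8 H⁺(aq) + 3 H₂(g) → 2 Cr³⁺(aq) + 7 H₂O(l)
Q = [Cr³⁺]^2 / ([Cr₂O₇²⁻]·[H⁺]^8·P(H₂)^3); log Q = 29.280.
E = E° − (0.0592/n) log Q = +1.35 − (0.0592/6)(29.280) = +1.061 V.

+1.061 V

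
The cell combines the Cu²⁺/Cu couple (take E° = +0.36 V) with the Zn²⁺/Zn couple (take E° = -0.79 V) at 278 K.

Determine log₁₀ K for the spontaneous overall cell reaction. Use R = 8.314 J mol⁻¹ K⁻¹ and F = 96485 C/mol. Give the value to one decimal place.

Cathode: Cu²⁺/Cu; anode: Zn²⁺/Zn. E°cell = (+0.36) − (-0.79) = +1.15 V, with n = 2.
ΔG° = −nFE° = −RT ln K, so ln K = nFE°/(RT) = (2)(96485)(+1.15) / ((8.314)(278)) = 96.014.
log₁₀ K = 96.014 / ln 10 = 41.7.

41.7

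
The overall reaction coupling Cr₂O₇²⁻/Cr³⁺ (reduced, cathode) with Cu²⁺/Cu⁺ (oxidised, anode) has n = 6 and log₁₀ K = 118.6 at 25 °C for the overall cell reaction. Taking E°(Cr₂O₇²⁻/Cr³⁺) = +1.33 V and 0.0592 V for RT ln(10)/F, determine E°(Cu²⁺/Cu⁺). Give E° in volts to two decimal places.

+0.16 V

E°cell = (0.0592/n)·log K = (0.0592/6)(118.6) = +1.170 V.
Since Cr₂O₇²⁻/Cr³⁺ is the cathode and Cu²⁺/Cu⁺ the anode, E°cell = E°(Cr₂O₇²⁻/Cr³⁺) − E°(Cu²⁺/Cu⁺).
So E°(Cu²⁺/Cu⁺) = E°(Cr₂O₇²⁻/Cr³⁺) − E°cell = (+1.33) − (+1.170) = +0.16 V.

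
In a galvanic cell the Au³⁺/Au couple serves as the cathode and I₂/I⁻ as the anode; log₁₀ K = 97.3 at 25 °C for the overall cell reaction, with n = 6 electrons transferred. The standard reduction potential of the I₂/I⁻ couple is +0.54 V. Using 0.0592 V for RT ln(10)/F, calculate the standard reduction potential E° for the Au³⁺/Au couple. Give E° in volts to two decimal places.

E°cell = (0.0592/n)·log K = (0.0592/6)(97.3) = +0.960 V.
Since Au³⁺/Au is the cathode and I₂/I⁻ the anode, E°cell = E°(Au³⁺/Au) − E°(I₂/I⁻).
So E°(Au³⁺/Au) = E°cell + E°(I₂/I⁻) = +0.960 + (+0.54) = +1.50 V.

+1.50 V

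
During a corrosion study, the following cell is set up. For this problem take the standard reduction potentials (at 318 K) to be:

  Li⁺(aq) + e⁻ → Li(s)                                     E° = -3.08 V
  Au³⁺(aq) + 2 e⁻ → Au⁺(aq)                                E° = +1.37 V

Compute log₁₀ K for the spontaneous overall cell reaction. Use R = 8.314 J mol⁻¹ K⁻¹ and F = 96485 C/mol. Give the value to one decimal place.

141.1

Cathode: Au³⁺/Au⁺; anode: Li⁺/Li. E°cell = (+1.37) − (-3.08) = +4.45 V, with n = 2.
ΔG° = −nFE° = −RT ln K, so ln K = nFE°/(RT) = (2)(96485)(+4.45) / ((8.314)(318)) = 324.797.
log₁₀ K = 324.797 / ln 10 = 141.1.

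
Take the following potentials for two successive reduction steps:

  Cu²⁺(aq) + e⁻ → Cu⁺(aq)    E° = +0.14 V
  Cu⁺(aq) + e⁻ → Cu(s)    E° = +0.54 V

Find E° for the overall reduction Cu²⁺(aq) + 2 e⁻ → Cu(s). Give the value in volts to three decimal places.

Since ΔG° = −nFE° is additive over sequential reductions, n₃E°₃ = n₁E°₁ + n₂E°₂.
E°₃ = (1×+0.14 + 1×+0.54) / 2 = (+0.680) / 2 = +0.340 V.

+0.340 V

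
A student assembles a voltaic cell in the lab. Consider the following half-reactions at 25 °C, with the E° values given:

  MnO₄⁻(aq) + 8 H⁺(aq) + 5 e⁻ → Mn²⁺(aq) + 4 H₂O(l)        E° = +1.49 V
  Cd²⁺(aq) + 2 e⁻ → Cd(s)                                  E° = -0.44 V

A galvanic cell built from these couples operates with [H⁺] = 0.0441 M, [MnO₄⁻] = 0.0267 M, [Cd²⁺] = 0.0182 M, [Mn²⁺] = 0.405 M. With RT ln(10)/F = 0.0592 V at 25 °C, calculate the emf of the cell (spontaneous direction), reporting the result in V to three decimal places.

+1.839 V

MnO₄⁻/Mn²⁺ is the cathode (higher E°), Cd²⁺/Cd the anode: E°cell = +1.49 − (-0.44) = +1.93 V, n = 10.
Overall: 2 MnO₄⁻(aq) + 16 H⁺(aq) + 5 Cd(s) → 2 Mn²⁺(aq) + 8 H₂O(l) + 5 Cd²⁺(aq)
Q = [Mn²⁺]^2·[Cd²⁺]^5 / ([MnO₄⁻]^2·[H⁺]^16); log Q = 15.351.
E = E° − (0.0592/n) log Q = +1.93 − (0.0592/10)(15.351) = +1.839 V.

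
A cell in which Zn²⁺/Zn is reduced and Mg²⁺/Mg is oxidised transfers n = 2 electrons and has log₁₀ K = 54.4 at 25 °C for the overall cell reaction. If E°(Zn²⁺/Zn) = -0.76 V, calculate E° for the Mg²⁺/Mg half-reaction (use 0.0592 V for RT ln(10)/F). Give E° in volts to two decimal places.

-2.37 V

E°cell = (0.0592/n)·log K = (0.0592/2)(54.4) = +1.610 V.
Since Zn²⁺/Zn is the cathode and Mg²⁺/Mg the anode, E°cell = E°(Zn²⁺/Zn) − E°(Mg²⁺/Mg).
So E°(Mg²⁺/Mg) = E°(Zn²⁺/Zn) − E°cell = (-0.76) − (+1.610) = -2.37 V.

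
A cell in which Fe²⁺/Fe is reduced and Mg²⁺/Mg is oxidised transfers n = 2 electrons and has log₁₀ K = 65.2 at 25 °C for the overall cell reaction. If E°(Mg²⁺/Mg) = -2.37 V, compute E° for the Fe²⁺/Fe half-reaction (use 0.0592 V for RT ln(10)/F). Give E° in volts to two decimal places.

E°cell = (0.0592/n)·log K = (0.0592/2)(65.2) = +1.930 V.
Since Fe²⁺/Fe is the cathode and Mg²⁺/Mg the anode, E°cell = E°(Fe²⁺/Fe) − E°(Mg²⁺/Mg).
So E°(Fe²⁺/Fe) = E°cell + E°(Mg²⁺/Mg) = +1.930 + (-2.37) = -0.44 V.

-0.44 V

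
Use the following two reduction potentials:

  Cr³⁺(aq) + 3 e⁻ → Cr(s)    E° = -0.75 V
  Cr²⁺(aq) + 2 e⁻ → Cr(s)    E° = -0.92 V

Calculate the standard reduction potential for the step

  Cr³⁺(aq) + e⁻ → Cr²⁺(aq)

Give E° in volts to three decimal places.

-0.410 V

Sequential free energies add, so n₃E°₃ = n₁E°₁ + n₂E°₂.
With n₃ = 3, and the known step contributing 2×(-0.92) V, the unknown satisfies 1·E° = 3×(-0.75) − 2×(-0.92) = -0.410.
E° = -0.410 / 1 = -0.410 V.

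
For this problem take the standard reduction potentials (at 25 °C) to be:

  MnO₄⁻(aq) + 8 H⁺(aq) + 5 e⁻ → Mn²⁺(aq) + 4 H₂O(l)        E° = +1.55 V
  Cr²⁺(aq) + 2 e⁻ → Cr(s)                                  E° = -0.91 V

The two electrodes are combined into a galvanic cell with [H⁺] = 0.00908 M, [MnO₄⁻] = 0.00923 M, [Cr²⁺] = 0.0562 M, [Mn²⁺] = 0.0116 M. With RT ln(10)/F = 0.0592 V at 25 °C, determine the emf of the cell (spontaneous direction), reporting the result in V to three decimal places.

MnO₄⁻/Mn²⁺ is the cathode (higher E°), Cr²⁺/Cr the anode: E°cell = +1.55 − (-0.91) = +2.46 V, n = 10.
Overall: 2 MnO₄⁻(aq) + 16 H⁺(aq) + 5 Cr(s) → 2 Mn²⁺(aq) + 8 H₂O(l) + 5 Cr²⁺(aq)
Q = [Mn²⁺]^2·[Cr²⁺]^5 / ([MnO₄⁻]^2·[H⁺]^16); log Q = 26.618.
E = E° − (0.0592/n) log Q = +2.46 − (0.0592/10)(26.618) = +2.302 V.

+2.302 V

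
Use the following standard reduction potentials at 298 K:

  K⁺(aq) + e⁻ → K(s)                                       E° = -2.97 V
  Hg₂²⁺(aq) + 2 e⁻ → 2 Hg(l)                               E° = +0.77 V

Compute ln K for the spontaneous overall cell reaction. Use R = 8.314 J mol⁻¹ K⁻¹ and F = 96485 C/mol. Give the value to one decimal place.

Cathode: Hg₂²⁺/Hg; anode: K⁺/K. E°cell = (+0.77) − (-2.97) = +3.74 V, with n = 2.
ΔG° = −nFE° = −RT ln K, so ln K = nFE°/(RT) = (2)(96485)(+3.74) / ((8.314)(298)) = 291.296.

291.3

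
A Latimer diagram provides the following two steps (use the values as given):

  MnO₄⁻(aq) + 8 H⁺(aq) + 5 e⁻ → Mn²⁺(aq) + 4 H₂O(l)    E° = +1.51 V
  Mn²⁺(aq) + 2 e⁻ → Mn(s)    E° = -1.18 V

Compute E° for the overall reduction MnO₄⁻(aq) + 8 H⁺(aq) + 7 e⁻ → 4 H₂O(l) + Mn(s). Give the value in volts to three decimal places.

+0.741 V

Since ΔG° = −nFE° is additive over sequential reductions, n₃E°₃ = n₁E°₁ + n₂E°₂.
E°₃ = (5×+1.51 + 2×-1.18) / 7 = (+5.190) / 7 = +0.741 V.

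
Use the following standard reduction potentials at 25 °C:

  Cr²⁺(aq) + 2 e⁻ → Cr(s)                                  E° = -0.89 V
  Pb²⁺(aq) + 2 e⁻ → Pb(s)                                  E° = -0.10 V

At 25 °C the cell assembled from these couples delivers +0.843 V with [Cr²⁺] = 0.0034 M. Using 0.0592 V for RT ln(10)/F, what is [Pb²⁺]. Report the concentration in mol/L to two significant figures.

0.21 M

Pb²⁺/Pb is the cathode, Cr²⁺/Cr the anode: E°cell = +0.79 V, n = 2.
Overall reaction: Pb²⁺(aq) + Cr(s) → Pb(s) + Cr²⁺(aq); Q = [Cr²⁺]^1/[Pb²⁺]^1.
From E = E° − (0.0592/n) log Q: log Q = (E° − E)·n/0.0592 = (+0.79 − (+0.843))·2/0.0592 = -1.7905.
So 1·log[Pb²⁺] = 1·log(0.0034) − log Q = -2.4685 − (-1.7905) = -0.6780; [Pb²⁺] = 10^(-0.6780) ≈ 0.21 M.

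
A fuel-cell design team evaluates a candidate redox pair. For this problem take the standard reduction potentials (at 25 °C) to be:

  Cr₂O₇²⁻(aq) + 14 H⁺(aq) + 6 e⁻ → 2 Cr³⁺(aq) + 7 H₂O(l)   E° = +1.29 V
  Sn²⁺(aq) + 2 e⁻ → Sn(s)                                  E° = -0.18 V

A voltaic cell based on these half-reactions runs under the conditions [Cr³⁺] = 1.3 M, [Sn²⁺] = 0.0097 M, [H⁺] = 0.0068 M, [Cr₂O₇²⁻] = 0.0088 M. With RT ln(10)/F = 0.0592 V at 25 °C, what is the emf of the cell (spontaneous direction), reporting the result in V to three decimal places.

Cr₂O₇²⁻/Cr³⁺ is the cathode (higher E°), Sn²⁺/Sn the anode: E°cell = +1.29 − (-0.18) = +1.47 V, n = 6.
Overall: Cr₂O₇²⁻(aq) + 14 H⁺(aq) + 3 Sn(s) → 2 Cr³⁺(aq) + 7 H₂O(l) + 3 Sn²⁺(aq)
Q = [Cr³⁺]^2·[Sn²⁺]^3 / ([Cr₂O₇²⁻]·[H⁺]^14); log Q = 26.589.
E = E° − (0.0592/n) log Q = +1.47 − (0.0592/6)(26.589) = +1.208 V.

+1.208 V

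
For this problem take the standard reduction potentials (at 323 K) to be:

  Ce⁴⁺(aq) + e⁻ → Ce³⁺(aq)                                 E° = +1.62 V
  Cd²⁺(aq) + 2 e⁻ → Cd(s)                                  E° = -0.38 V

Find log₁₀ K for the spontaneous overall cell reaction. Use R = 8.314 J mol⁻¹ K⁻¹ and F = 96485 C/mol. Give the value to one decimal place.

Cathode: Ce⁴⁺/Ce³⁺; anode: Cd²⁺/Cd. E°cell = (+1.62) − (-0.38) = +2.00 V, with n = 2.
ΔG° = −nFE° = −RT ln K, so ln K = nFE°/(RT) = (2)(96485)(+2.00) / ((8.314)(323)) = 143.717.
log₁₀ K = 143.717 / ln 10 = 62.4.

62.4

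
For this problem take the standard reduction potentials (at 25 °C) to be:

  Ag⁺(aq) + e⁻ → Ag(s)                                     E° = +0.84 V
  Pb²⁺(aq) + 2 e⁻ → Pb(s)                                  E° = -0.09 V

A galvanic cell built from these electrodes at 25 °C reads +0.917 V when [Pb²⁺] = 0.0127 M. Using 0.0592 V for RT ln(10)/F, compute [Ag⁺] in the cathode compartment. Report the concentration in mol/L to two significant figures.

Ag⁺/Ag is the cathode, Pb²⁺/Pb the anode: E°cell = +0.93 V, n = 2.
Overall reaction: 2 Ag⁺(aq) + Pb(s) → 2 Ag(s) + Pb²⁺(aq); Q = [Pb²⁺]^1/[Ag⁺]^2.
From E = E° − (0.0592/n) log Q: log Q = (E° − E)·n/0.0592 = (+0.93 − (+0.917))·2/0.0592 = 0.4392.
So 2·log[Ag⁺] = 1·log(0.0127) − log Q = -1.8962 − (0.4392) = -2.3354; log[Ag⁺] = -2.3354 / 2 = -1.1677; [Ag⁺] = 10^(-1.1677) ≈ 0.068 M.

0.068 M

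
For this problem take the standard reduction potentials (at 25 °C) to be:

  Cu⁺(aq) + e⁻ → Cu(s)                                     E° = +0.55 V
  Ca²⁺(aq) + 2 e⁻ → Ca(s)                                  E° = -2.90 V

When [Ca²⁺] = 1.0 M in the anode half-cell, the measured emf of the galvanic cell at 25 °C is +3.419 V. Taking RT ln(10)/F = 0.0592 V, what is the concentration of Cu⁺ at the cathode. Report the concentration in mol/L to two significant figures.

Cu⁺/Cu is the cathode, Ca²⁺/Ca the anode: E°cell = +3.45 V, n = 2.
Overall reaction: 2 Cu⁺(aq) + Ca(s) → 2 Cu(s) + Ca²⁺(aq); Q = [Ca²⁺]^1/[Cu⁺]^2.
From E = E° − (0.0592/n) log Q: log Q = (E° − E)·n/0.0592 = (+3.45 − (+3.419))·2/0.0592 = 1.0473.
So 2·log[Cu⁺] = 1·log(1) − log Q = 0.0000 − (1.0473) = -1.0473; log[Cu⁺] = -1.0473 / 2 = -0.5236; [Cu⁺] = 10^(-0.5236) ≈ 0.30 M.

0.30 M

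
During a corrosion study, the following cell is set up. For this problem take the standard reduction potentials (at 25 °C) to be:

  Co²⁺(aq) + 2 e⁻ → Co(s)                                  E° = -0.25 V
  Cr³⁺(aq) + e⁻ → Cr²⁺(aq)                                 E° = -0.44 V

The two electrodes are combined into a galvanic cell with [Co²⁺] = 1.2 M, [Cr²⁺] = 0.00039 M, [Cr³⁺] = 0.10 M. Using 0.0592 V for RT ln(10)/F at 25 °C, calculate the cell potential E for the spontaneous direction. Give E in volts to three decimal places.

Co²⁺/Co is the cathode (higher E°), Cr³⁺/Cr²⁺ the anode: E°cell = -0.25 − (-0.44) = +0.19 V, n = 2.
Overall: Co²⁺(aq) + 2 Cr²⁺(aq) → Co(s) + 2 Cr³⁺(aq)
Q = [Cr³⁺]^2 / ([Co²⁺]·[Cr²⁺]^2); log Q = 4.739.
E = E° − (0.0592/n) log Q = +0.19 − (0.0592/2)(4.739) = +0.050 V.

+0.050 V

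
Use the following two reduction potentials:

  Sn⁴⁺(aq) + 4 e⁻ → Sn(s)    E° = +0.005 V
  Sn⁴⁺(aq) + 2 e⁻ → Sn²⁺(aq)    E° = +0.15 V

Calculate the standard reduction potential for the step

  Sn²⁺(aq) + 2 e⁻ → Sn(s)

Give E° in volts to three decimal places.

Sequential free energies add, so n₃E°₃ = n₁E°₁ + n₂E°₂.
With n₃ = 4, and the known step contributing 2×(+0.15) V, the unknown satisfies 2·E° = 4×(+0.005) − 2×(+0.15) = -0.280.
E° = -0.280 / 2 = -0.140 V.

-0.140 V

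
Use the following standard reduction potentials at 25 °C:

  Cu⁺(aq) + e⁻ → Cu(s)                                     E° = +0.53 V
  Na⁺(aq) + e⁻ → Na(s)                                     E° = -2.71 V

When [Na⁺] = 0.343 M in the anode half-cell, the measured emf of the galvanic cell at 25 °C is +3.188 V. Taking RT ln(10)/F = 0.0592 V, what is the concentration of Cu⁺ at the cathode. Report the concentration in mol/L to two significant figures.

Cu⁺/Cu is the cathode, Na⁺/Na the anode: E°cell = +3.24 V, n = 1.
Overall reaction: Cu⁺(aq) + Na(s) → Cu(s) + Na⁺(aq); Q = [Na⁺]^1/[Cu⁺]^1.
From E = E° − (0.0592/n) log Q: log Q = (E° − E)·n/0.0592 = (+3.24 − (+3.188))·1/0.0592 = 0.8784.
So 1·log[Cu⁺] = 1·log(0.343) − log Q = -0.4647 − (0.8784) = -1.3431; [Cu⁺] = 10^(-1.3431) ≈ 0.045 M.

0.045 M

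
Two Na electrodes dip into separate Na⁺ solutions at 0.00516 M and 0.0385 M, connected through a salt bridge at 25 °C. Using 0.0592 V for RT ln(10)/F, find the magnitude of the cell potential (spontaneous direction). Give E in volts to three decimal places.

+0.052 V

For a concentration cell E°cell = 0. The 0.0385 M side is the cathode (reduction is favoured where [Na⁺] is higher).
With n = 1, E = −(0.0592/1) log([Na⁺]ₐₙ/[Na⁺]꜀ₐₜ) = −(0.0592/1) log(0.00516/0.0385) = −(0.0592/1)(-0.873) = +0.052 V.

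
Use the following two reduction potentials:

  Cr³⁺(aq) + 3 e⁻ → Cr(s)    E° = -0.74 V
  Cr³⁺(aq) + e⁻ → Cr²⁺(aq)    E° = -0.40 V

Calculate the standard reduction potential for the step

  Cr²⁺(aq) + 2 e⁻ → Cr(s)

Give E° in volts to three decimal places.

-0.910 V

Sequential free energies add, so n₃E°₃ = n₁E°₁ + n₂E°₂.
With n₃ = 3, and the known step contributing 1×(-0.40) V, the unknown satisfies 2·E° = 3×(-0.74) − 1×(-0.40) = -1.820.
E° = -1.820 / 2 = -0.910 V.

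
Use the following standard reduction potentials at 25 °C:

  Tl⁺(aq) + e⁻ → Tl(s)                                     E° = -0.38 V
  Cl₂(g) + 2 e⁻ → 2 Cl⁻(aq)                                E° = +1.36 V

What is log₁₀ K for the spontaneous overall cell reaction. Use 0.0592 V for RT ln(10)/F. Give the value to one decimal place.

Cathode: Cl₂/Cl⁻; anode: Tl⁺/Tl. E°cell = +1.74 V, n = 2.
log K = nE°cell / 0.0592 = (2)(+1.74) / 0.0592 = 58.8.

58.8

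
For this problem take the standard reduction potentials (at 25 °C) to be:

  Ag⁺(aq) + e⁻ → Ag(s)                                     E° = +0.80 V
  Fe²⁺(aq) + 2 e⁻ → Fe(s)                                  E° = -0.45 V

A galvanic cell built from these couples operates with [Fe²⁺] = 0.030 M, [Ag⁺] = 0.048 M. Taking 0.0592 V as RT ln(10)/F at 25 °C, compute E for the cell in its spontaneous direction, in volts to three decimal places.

Ag⁺/Ag is the cathode (higher E°), Fe²⁺/Fe the anode: E°cell = +0.80 − (-0.45) = +1.25 V, n = 2.
Overall: 2 Ag⁺(aq) + Fe(s) → 2 Ag(s) + Fe²⁺(aq)
Q = [Fe²⁺] / ([Ag⁺]^2); log Q = 1.115.
E = E° − (0.0592/n) log Q = +1.25 − (0.0592/2)(1.115) = +1.217 V.

+1.217 V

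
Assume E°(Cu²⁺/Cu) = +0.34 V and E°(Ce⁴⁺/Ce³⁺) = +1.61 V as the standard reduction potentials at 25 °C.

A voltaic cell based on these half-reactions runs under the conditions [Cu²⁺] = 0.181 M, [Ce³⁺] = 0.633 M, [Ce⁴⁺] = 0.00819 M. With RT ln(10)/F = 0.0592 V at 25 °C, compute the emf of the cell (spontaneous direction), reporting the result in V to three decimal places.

Ce⁴⁺/Ce³⁺ is the cathode (higher E°), Cu²⁺/Cu the anode: E°cell = +1.61 − (+0.34) = +1.27 V, n = 2.
Overall: 2 Ce⁴⁺(aq) + Cu(s) → 2 Ce³⁺(aq) + Cu²⁺(aq)
Q = [Ce³⁺]^2·[Cu²⁺] / ([Ce⁴⁺]^2); log Q = 3.034.
E = E° − (0.0592/n) log Q = +1.27 − (0.0592/2)(3.034) = +1.180 V.

+1.180 V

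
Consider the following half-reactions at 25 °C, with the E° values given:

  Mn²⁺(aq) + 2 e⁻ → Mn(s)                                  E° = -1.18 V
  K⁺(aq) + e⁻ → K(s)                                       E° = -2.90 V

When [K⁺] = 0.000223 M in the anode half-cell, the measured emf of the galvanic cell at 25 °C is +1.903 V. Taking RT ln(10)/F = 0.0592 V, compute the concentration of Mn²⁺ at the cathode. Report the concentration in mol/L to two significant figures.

0.076 M

Mn²⁺/Mn is the cathode, K⁺/K the anode: E°cell = +1.72 V, n = 2.
Overall reaction: Mn²⁺(aq) + 2 K(s) → Mn(s) + 2 K⁺(aq); Q = [K⁺]^2/[Mn²⁺]^1.
From E = E° − (0.0592/n) log Q: log Q = (E° − E)·n/0.0592 = (+1.72 − (+1.903))·2/0.0592 = -6.1824.
So 1·log[Mn²⁺] = 2·log(0.000223) − log Q = -7.3034 − (-6.1824) = -1.1210; [Mn²⁺] = 10^(-1.1210) ≈ 0.076 M.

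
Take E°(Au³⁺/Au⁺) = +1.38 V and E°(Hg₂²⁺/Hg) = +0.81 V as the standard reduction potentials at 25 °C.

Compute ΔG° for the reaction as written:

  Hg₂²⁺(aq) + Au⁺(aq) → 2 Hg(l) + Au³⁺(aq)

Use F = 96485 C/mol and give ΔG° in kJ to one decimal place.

As written, Hg₂²⁺/Hg is reduced (cathode) and Au³⁺/Au⁺ is oxidised (anode), so E°cell = (+0.81) − (+1.38) = -0.57 V.
Balancing electrons gives n = 2.
ΔG° = −nFE° = −(2)(96485)(-0.57) = 109,993 J = +110.0 kJ.

+110.0 kJ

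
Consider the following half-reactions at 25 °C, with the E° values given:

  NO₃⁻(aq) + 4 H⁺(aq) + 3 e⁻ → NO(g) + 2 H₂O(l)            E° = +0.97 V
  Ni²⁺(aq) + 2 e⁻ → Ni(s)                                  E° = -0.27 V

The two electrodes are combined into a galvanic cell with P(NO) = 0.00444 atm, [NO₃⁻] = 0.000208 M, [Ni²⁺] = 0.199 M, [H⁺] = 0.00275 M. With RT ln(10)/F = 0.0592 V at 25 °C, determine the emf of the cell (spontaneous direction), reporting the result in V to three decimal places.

NO₃⁻/NO is the cathode (higher E°), Ni²⁺/Ni the anode: E°cell = +0.97 − (-0.27) = +1.24 V, n = 6.
Overall: 2 NO₃⁻(aq) + 8 H⁺(aq) + 3 Ni(s) → 2 NO(g) + 4 H₂O(l) + 3 Ni²⁺(aq)
Q = P(NO)^2·[Ni²⁺]^3 / ([NO₃⁻]^2·[H⁺]^8); log Q = 21.041.
E = E° − (0.0592/n) log Q = +1.24 − (0.0592/6)(21.041) = +1.032 V.

+1.032 V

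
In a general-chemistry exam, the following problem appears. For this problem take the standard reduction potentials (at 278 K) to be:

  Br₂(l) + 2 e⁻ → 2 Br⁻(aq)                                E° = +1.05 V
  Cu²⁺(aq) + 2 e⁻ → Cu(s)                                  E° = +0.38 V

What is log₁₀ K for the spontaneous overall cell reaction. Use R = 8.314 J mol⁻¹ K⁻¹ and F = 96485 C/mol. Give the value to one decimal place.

Cathode: Br₂/Br⁻; anode: Cu²⁺/Cu. E°cell = (+1.05) − (+0.38) = +0.67 V, with n = 2.
ΔG° = −nFE° = −RT ln K, so ln K = nFE°/(RT) = (2)(96485)(+0.67) / ((8.314)(278)) = 55.938.
log₁₀ K = 55.938 / ln 10 = 24.3.

24.3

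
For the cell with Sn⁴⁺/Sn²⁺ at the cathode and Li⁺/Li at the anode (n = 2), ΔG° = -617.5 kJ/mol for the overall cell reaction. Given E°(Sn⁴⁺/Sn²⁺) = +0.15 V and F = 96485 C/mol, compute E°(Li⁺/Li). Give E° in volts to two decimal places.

-3.05 V

E°cell = −ΔG°/(nF) = −(-617.5×10³)/((2)(96485)) = +3.200 V.
Since Sn⁴⁺/Sn²⁺ is the cathode and Li⁺/Li the anode, E°cell = E°(Sn⁴⁺/Sn²⁺) − E°(Li⁺/Li).
So E°(Li⁺/Li) = E°(Sn⁴⁺/Sn²⁺) − E°cell = (+0.15) − (+3.200) = -3.05 V.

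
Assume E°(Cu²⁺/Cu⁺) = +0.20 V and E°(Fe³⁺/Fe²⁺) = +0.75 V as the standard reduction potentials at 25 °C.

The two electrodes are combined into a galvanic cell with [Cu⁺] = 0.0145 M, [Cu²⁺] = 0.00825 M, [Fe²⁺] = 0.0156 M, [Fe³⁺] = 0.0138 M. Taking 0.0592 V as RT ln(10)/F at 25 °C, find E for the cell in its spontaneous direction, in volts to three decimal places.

Fe³⁺/Fe²⁺ is the cathode (higher E°), Cu²⁺/Cu⁺ the anode: E°cell = +0.75 − (+0.20) = +0.55 V, n = 1.
Overall: Fe³⁺(aq) + Cu⁺(aq) → Fe²⁺(aq) + Cu²⁺(aq)
Q = [Fe²⁺]·[Cu²⁺] / ([Fe³⁺]·[Cu⁺]); log Q = -0.192.
E = E° − (0.0592/n) log Q = +0.55 − (0.0592/1)(-0.192) = +0.561 V.

+0.561 V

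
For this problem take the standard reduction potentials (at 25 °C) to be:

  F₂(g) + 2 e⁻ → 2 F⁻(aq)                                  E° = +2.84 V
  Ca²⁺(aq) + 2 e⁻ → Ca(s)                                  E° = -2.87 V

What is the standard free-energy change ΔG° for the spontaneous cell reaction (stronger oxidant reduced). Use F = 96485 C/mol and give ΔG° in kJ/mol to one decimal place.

F₂/F⁻ (E° = +2.84 V) is the cathode; Ca²⁺/Ca (E° = -2.87 V) is the anode, so E°cell = +5.71 V.
Balancing electrons gives n = 2 (lcm of 2 and 2).
ΔG° = −nFE° = −(2)(96485)(+5.71) = -1,101,859 J = -1101.9 kJ/mol.

-1101.9 kJ/mol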